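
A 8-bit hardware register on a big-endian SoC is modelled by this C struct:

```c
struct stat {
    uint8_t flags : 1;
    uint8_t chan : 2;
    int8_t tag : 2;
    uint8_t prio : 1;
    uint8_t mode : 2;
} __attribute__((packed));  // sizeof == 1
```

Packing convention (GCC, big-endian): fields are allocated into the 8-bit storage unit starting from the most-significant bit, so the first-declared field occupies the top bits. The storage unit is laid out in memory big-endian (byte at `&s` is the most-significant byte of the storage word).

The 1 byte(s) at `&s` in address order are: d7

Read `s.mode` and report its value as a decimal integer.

[0]=0xd7 (big-endian) → word 0xd7
flags:1 @ bit 7 → (0xd7>>7)&0x1 = 0x1
chan:2 @ bit 5 → (0xd7>>5)&0x3 = 0x2
tag:2 @ bit 3 → (0xd7>>3)&0x3 = 0x2
prio:1 @ bit 2 → (0xd7>>2)&0x1 = 0x1
mode:2 @ bit 0 → (0xd7>>0)&0x3 = 0x3  ←

3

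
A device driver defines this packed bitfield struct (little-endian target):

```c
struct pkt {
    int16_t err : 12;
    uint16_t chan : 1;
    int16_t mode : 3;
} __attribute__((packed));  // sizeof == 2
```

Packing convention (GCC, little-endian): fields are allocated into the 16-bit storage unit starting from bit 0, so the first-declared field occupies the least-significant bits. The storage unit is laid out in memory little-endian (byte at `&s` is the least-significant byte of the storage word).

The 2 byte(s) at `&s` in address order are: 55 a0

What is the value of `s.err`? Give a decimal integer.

85

[0]=0x55 [1]=0xa0 (little-endian) → word 0xa055
err:12 @ bit 0 → (0xa055>>0)&0xfff = 0x55  ←
chan:1 @ bit 12 → (0xa055>>12)&0x1 = 0x0
mode:3 @ bit 13 → (0xa055>>13)&0x7 = 0x5
err signed 12b, MSB=0: value = 85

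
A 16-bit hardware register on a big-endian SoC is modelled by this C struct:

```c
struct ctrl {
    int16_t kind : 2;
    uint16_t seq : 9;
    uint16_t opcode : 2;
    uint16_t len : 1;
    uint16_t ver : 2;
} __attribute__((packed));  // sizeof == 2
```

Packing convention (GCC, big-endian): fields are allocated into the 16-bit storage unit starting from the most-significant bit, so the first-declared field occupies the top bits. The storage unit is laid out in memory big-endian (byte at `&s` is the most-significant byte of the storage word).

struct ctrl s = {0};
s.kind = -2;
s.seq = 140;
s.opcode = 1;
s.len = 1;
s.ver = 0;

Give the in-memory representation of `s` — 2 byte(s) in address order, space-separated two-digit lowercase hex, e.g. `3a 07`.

[14+:2] kind=-2 & 0x3 = 0x2; word=0x8000
[5+:9] seq=140 & 0x1ff = 0x8c; word=0x9180
[3+:2] opcode=1 & 0x3 = 0x1; word=0x9188
[2+:1] len=1 & 0x1 = 0x1; word=0x918c
[0+:2] ver=0 & 0x3 = 0x0; word=0x918c
word = 0x918c → big-endian bytes:
  [0]=0x91  [1]=0x8c

91 8c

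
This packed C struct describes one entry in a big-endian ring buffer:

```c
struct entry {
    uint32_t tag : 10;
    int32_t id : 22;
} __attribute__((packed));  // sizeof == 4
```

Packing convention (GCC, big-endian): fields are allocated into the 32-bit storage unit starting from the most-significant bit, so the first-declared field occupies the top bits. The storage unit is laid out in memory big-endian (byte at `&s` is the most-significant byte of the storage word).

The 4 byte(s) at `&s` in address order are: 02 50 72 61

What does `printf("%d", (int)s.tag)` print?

9

[0]=0x02 [1]=0x50 [2]=0x72 [3]=0x61 (big-endian) → word 0x02507261
tag [22+:10] = (word>>22) & 0x3ff = 9  ←
id [0+:22] = (word>>0) & 0x3fffff = 1077857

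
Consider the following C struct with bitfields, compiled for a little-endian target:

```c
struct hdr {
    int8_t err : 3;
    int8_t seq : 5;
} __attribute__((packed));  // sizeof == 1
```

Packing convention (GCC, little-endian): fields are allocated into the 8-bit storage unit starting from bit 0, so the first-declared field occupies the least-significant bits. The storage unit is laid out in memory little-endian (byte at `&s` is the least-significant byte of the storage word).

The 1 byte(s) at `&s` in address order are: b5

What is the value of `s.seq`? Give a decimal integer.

[0]=0xb5 (little-endian) → word 0xb5
err:3 @ bit 0 → (0xb5>>0)&0x7 = 0x5
seq:5 @ bit 3 → (0xb5>>3)&0x1f = 0x16  ←
seq signed 5b, MSB=1: 22 - 32 = -10

-10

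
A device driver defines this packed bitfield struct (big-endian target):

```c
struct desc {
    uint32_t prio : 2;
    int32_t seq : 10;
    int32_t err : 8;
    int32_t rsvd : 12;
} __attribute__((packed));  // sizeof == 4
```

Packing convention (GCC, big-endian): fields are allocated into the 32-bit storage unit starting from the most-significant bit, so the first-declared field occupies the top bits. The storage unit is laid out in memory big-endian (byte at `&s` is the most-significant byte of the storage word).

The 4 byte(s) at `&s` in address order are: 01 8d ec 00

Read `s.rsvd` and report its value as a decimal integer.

[0]=0x01 [1]=0x8d [2]=0xec [3]=0x00 (big-endian) → word 0x018dec00
prio [30+:2] = (word>>30) & 0x3 = 0
seq [20+:10] = (word>>20) & 0x3ff = 24
err [12+:8] = (word>>12) & 0xff = 222
rsvd [0+:12] = (word>>0) & 0xfff = 3072  ←
rsvd signed 12b, MSB=1: 3072 - 4096 = -1024

-1024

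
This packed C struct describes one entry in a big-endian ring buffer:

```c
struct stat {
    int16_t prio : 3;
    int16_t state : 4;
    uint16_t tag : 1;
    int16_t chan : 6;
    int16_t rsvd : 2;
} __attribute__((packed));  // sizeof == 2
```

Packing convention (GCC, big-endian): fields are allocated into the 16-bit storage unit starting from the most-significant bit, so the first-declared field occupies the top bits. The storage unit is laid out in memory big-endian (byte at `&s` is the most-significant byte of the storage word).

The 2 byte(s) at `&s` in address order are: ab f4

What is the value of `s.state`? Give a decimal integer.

5

[0]=0xab [1]=0xf4 (big-endian) → word 0xabf4
prio:3 @ bit 13 → (0xabf4>>13)&0x7 = 0x5
state:4 @ bit 9 → (0xabf4>>9)&0xf = 0x5  ←
tag:1 @ bit 8 → (0xabf4>>8)&0x1 = 0x1
chan:6 @ bit 2 → (0xabf4>>2)&0x3f = 0x3d
rsvd:2 @ bit 0 → (0xabf4>>0)&0x3 = 0x0
state signed 4b, MSB=0: value = 5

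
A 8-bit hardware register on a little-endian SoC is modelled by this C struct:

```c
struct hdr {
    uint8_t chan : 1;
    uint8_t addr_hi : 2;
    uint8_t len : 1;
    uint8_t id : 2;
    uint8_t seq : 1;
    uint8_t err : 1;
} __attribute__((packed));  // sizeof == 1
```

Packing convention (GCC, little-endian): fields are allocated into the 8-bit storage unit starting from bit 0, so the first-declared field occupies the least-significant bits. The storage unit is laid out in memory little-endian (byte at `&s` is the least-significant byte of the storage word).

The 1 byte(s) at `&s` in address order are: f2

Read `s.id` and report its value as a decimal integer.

3

[0]=0xf2 (little-endian) → word 0xf2
chan:1 @ bit 0 → (0xf2>>0)&0x1 = 0x0
addr_hi:2 @ bit 1 → (0xf2>>1)&0x3 = 0x1
len:1 @ bit 3 → (0xf2>>3)&0x1 = 0x0
id:2 @ bit 4 → (0xf2>>4)&0x3 = 0x3  ←
seq:1 @ bit 6 → (0xf2>>6)&0x1 = 0x1
err:1 @ bit 7 → (0xf2>>7)&0x1 = 0x1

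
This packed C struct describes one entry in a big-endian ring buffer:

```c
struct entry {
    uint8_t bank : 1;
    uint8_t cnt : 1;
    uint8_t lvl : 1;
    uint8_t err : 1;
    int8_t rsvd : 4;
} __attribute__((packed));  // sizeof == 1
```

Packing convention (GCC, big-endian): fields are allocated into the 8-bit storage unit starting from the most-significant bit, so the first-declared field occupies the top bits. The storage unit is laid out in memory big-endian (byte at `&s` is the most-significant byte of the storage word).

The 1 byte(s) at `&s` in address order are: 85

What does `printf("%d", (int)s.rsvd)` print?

5

[0]=0x85 (big-endian) → word 0x85
bank:1 @ bit 7 → (0x85>>7)&0x1 = 0x1
cnt:1 @ bit 6 → (0x85>>6)&0x1 = 0x0
lvl:1 @ bit 5 → (0x85>>5)&0x1 = 0x0
err:1 @ bit 4 → (0x85>>4)&0x1 = 0x0
rsvd:4 @ bit 0 → (0x85>>0)&0xf = 0x5  ←
rsvd signed 4b, MSB=0: value = 5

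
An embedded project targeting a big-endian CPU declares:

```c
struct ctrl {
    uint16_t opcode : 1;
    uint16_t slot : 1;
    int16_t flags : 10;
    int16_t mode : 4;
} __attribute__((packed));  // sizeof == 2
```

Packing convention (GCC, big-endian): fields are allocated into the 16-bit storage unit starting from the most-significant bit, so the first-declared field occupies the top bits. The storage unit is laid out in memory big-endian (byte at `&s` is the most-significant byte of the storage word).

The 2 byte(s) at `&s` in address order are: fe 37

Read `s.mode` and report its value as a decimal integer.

[0]=0xfe [1]=0x37 (big-endian) → word 0xfe37
opcode [15+:1] = (word>>15) & 0x1 = 1
slot [14+:1] = (word>>14) & 0x1 = 1
flags [4+:10] = (word>>4) & 0x3ff = 995
mode [0+:4] = (word>>0) & 0xf = 7  ←
mode signed 4b, MSB=0: value = 7

7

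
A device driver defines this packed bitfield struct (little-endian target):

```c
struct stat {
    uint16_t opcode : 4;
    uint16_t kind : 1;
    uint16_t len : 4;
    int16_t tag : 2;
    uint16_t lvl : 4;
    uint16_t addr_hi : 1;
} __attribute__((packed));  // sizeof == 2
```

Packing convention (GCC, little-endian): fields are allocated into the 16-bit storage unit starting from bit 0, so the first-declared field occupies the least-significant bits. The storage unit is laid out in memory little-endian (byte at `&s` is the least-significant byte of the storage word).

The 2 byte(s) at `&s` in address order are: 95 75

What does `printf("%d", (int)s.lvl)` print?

14

[0]=0x95 [1]=0x75 (little-endian) → word 0x7595
opcode [0+:4] = (word>>0) & 0xf = 5
kind [4+:1] = (word>>4) & 0x1 = 1
len [5+:4] = (word>>5) & 0xf = 12
tag [9+:2] = (word>>9) & 0x3 = 2
lvl [11+:4] = (word>>11) & 0xf = 14  ←
addr_hi [15+:1] = (word>>15) & 0x1 = 0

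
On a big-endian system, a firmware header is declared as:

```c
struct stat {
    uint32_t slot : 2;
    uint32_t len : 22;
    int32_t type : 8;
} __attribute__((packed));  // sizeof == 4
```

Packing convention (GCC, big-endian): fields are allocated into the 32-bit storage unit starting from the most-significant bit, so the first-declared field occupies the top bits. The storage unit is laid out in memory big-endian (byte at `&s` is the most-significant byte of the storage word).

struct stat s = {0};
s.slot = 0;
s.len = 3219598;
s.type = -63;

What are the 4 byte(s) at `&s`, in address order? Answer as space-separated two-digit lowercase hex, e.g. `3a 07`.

31 20 8e c1

slot (2b) val=0 bits=0x0 at bit 30: 0x00000000
len (22b) val=3219598 bits=0x31208e at bit 8: 0x31208e00
type (8b) val=-63 bits=0xc1 at bit 0: 0x31208ec1
word = 0x31208ec1 → big-endian bytes:
  [0]=0x31  [1]=0x20  [2]=0x8e  [3]=0xc1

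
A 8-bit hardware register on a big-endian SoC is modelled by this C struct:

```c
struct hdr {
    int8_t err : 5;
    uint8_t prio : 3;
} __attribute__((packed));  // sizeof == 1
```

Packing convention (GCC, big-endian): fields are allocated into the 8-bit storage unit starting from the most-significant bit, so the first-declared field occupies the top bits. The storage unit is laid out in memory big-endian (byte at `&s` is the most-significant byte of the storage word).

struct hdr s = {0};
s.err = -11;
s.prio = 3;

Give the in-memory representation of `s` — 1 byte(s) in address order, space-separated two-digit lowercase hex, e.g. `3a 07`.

ab

[3+:5] err=-11 & 0x1f = 0x15; word=0xa8
[0+:3] prio=3 & 0x7 = 0x3; word=0xab
word = 0xab → big-endian bytes:
  [0]=0xab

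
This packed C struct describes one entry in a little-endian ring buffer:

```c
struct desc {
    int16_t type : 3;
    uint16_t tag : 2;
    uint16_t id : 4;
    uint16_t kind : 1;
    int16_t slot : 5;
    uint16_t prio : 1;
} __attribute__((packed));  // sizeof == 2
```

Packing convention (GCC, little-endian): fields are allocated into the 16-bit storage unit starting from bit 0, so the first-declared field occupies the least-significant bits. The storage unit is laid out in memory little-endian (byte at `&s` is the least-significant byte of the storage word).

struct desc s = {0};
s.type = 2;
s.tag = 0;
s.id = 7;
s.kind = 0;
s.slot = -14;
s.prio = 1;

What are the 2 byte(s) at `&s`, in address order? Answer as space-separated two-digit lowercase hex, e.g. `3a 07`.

e2 c8

[0+:3] type=2 & 0x7 = 0x2; word=0x0002
[3+:2] tag=0 & 0x3 = 0x0; word=0x0002
[5+:4] id=7 & 0xf = 0x7; word=0x00e2
[9+:1] kind=0 & 0x1 = 0x0; word=0x00e2
[10+:5] slot=-14 & 0x1f = 0x12; word=0x48e2
[15+:1] prio=1 & 0x1 = 0x1; word=0xc8e2
word = 0xc8e2 → little-endian bytes:
  [0]=0xe2  [1]=0xc8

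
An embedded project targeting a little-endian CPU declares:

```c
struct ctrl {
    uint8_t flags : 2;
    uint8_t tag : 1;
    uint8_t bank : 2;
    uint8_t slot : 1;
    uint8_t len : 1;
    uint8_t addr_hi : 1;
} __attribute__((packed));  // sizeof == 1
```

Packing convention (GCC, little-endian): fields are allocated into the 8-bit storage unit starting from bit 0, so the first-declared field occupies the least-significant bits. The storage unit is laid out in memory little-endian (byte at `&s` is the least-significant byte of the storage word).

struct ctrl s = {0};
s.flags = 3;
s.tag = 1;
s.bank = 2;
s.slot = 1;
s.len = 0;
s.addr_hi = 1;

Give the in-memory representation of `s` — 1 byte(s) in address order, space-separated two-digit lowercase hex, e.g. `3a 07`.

flags (2b) val=3 bits=0x3 at bit 0: 0x03
tag (1b) val=1 bits=0x1 at bit 2: 0x07
bank (2b) val=2 bits=0x2 at bit 3: 0x17
slot (1b) val=1 bits=0x1 at bit 5: 0x37
len (1b) val=0 bits=0x0 at bit 6: 0x37
addr_hi (1b) val=1 bits=0x1 at bit 7: 0xb7
word = 0xb7 → little-endian bytes:
  [0]=0xb7

b7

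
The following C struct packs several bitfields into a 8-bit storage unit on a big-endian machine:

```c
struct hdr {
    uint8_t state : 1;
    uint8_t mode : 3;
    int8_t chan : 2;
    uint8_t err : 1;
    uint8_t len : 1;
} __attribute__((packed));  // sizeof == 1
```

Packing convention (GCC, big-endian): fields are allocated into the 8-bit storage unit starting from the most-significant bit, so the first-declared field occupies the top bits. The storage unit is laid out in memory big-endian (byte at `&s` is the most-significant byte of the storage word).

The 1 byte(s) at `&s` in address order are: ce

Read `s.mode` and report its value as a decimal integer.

[0]=0xce (big-endian) → word 0xce
state [7+:1] = (word>>7) & 0x1 = 1
mode [4+:3] = (word>>4) & 0x7 = 4  ←
chan [2+:2] = (word>>2) & 0x3 = 3
err [1+:1] = (word>>1) & 0x1 = 1
len [0+:1] = (word>>0) & 0x1 = 0

4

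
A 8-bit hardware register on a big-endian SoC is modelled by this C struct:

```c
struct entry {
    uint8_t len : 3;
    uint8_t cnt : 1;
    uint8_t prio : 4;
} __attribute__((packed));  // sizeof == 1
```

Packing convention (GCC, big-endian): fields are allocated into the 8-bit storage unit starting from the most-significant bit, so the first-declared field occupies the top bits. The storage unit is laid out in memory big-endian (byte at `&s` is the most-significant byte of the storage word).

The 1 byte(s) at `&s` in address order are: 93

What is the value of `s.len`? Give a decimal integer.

[0]=0x93 (big-endian) → word 0x93
len [5+:3] = (word>>5) & 0x7 = 4  ←
cnt [4+:1] = (word>>4) & 0x1 = 1
prio [0+:4] = (word>>0) & 0xf = 3

4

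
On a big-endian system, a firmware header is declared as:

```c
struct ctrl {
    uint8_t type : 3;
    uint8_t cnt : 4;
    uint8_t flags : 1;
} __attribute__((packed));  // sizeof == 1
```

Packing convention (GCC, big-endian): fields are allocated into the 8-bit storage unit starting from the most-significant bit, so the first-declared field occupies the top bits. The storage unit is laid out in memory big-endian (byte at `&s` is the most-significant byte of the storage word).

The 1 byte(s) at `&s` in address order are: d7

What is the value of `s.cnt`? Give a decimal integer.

11

[0]=0xd7 (big-endian) → word 0xd7
type:3 @ bit 5 → (0xd7>>5)&0x7 = 0x6
cnt:4 @ bit 1 → (0xd7>>1)&0xf = 0xb  ←
flags:1 @ bit 0 → (0xd7>>0)&0x1 = 0x1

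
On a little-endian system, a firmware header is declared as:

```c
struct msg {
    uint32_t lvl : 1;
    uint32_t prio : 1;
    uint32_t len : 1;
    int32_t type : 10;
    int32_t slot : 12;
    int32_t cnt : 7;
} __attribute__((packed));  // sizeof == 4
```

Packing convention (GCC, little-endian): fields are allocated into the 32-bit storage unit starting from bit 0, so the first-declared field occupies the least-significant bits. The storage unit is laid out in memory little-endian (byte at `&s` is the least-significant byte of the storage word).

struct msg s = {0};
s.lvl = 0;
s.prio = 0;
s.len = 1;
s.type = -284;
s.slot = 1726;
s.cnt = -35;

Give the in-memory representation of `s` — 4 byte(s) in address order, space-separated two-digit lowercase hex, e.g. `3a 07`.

24 d7 d7 ba

[0+:1] lvl=0 & 0x1 = 0x0; word=0x00000000
[1+:1] prio=0 & 0x1 = 0x0; word=0x00000000
[2+:1] len=1 & 0x1 = 0x1; word=0x00000004
[3+:10] type=-284 & 0x3ff = 0x2e4; word=0x00001724
[13+:12] slot=1726 & 0xfff = 0x6be; word=0x00d7d724
[25+:7] cnt=-35 & 0x7f = 0x5d; word=0xbad7d724
word = 0xbad7d724 → little-endian bytes:
  [0]=0x24  [1]=0xd7  [2]=0xd7  [3]=0xba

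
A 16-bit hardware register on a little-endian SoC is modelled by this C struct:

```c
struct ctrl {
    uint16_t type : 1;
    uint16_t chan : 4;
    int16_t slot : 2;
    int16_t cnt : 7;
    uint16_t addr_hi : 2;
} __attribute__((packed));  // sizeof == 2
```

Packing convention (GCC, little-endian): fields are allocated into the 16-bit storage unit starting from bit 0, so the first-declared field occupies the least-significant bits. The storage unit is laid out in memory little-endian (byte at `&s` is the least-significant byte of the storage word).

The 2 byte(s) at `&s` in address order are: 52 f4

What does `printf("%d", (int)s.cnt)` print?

-24

[0]=0x52 [1]=0xf4 (little-endian) → word 0xf452
type:1 @ bit 0 → (0xf452>>0)&0x1 = 0x0
chan:4 @ bit 1 → (0xf452>>1)&0xf = 0x9
slot:2 @ bit 5 → (0xf452>>5)&0x3 = 0x2
cnt:7 @ bit 7 → (0xf452>>7)&0x7f = 0x68  ←
addr_hi:2 @ bit 14 → (0xf452>>14)&0x3 = 0x3
cnt signed 7b, MSB=1: 104 - 128 = -24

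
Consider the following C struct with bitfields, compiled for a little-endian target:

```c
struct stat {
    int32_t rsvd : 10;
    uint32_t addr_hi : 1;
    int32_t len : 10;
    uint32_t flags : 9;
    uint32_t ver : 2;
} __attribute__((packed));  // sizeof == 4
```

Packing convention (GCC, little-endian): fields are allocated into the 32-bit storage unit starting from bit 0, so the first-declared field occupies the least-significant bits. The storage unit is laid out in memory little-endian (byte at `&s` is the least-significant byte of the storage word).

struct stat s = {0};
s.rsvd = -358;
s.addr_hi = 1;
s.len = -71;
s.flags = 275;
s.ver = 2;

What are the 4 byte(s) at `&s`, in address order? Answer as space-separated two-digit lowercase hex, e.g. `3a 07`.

9a ce 7d a2

rsvd (10b) val=-358 bits=0x29a at bit 0: 0x0000029a
addr_hi (1b) val=1 bits=0x1 at bit 10: 0x0000069a
len (10b) val=-71 bits=0x3b9 at bit 11: 0x001dce9a
flags (9b) val=275 bits=0x113 at bit 21: 0x227dce9a
ver (2b) val=2 bits=0x2 at bit 30: 0xa27dce9a
word = 0xa27dce9a → little-endian bytes:
  [0]=0x9a  [1]=0xce  [2]=0x7d  [3]=0xa2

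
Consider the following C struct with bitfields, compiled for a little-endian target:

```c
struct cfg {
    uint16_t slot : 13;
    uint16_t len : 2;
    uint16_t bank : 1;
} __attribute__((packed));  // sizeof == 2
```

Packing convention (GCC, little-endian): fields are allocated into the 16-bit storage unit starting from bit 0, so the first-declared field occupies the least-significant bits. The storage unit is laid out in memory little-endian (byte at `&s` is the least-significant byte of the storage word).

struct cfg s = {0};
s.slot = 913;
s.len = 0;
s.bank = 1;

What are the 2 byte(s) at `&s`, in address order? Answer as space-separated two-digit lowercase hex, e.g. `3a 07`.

91 83

slot (13b) val=913 bits=0x391 at bit 0: 0x0391
len (2b) val=0 bits=0x0 at bit 13: 0x0391
bank (1b) val=1 bits=0x1 at bit 15: 0x8391
word = 0x8391 → little-endian bytes:
  [0]=0x91  [1]=0x83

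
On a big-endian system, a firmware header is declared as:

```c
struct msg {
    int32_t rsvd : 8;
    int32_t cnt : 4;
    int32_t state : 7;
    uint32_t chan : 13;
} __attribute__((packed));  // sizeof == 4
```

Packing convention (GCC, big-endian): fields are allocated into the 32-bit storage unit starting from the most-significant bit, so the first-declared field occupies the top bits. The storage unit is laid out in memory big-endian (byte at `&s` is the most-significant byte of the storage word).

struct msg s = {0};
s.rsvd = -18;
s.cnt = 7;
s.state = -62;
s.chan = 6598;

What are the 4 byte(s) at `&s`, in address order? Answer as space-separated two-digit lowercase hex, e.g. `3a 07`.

ee 78 59 c6

rsvd:8 = -18 → 0xee << 24 → word 0xee000000
cnt:4 = 7 → 0x7 << 20 → word 0xee700000
state:7 = -62 → 0x42 << 13 → word 0xee784000
chan:13 = 6598 → 0x19c6 << 0 → word 0xee7859c6
word = 0xee7859c6 → big-endian bytes:
  [0]=0xee  [1]=0x78  [2]=0x59  [3]=0xc6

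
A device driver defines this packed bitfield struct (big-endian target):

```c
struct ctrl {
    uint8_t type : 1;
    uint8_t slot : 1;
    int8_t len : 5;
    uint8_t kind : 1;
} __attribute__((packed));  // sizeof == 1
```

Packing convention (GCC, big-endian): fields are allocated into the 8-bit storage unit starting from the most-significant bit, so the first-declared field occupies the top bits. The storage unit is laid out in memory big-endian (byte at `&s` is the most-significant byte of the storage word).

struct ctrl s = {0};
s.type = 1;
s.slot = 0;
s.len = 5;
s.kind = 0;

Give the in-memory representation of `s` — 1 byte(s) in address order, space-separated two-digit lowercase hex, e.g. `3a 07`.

type (1b) val=1 bits=0x1 at bit 7: 0x80
slot (1b) val=0 bits=0x0 at bit 6: 0x80
len (5b) val=5 bits=0x5 at bit 1: 0x8a
kind (1b) val=0 bits=0x0 at bit 0: 0x8a
word = 0x8a → big-endian bytes:
  [0]=0x8a

8a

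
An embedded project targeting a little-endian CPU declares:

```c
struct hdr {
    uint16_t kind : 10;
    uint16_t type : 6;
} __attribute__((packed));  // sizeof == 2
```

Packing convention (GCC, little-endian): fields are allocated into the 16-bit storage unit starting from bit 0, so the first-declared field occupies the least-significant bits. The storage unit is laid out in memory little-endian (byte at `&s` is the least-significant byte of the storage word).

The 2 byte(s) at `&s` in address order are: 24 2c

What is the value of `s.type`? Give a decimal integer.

11

[0]=0x24 [1]=0x2c (little-endian) → word 0x2c24
kind:10 @ bit 0 → (0x2c24>>0)&0x3ff = 0x24
type:6 @ bit 10 → (0x2c24>>10)&0x3f = 0xb  ←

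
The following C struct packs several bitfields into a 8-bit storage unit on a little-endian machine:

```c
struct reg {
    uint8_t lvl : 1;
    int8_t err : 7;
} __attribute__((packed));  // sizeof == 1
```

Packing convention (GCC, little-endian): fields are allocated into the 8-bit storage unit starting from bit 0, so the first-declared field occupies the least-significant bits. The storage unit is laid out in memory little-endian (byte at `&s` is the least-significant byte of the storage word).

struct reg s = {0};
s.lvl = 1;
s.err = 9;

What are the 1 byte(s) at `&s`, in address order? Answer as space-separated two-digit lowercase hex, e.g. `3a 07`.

13

lvl:1 = 1 → 0x1 << 0 → word 0x01
err:7 = 9 → 0x9 << 1 → word 0x13
word = 0x13 → little-endian bytes:
  [0]=0x13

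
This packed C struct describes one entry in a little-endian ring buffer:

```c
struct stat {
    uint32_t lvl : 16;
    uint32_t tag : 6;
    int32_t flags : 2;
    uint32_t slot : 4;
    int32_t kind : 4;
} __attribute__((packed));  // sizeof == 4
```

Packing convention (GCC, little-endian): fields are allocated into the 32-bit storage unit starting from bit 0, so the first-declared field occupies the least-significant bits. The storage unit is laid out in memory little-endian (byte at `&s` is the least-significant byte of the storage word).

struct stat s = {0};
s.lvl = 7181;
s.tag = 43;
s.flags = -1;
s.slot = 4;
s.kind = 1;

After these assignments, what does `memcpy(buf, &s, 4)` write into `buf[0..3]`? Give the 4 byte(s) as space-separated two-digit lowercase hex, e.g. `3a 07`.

0d 1c eb 14

lvl (16b) val=7181 bits=0x1c0d at bit 0: 0x00001c0d
tag (6b) val=43 bits=0x2b at bit 16: 0x002b1c0d
flags (2b) val=-1 bits=0x3 at bit 22: 0x00eb1c0d
slot (4b) val=4 bits=0x4 at bit 24: 0x04eb1c0d
kind (4b) val=1 bits=0x1 at bit 28: 0x14eb1c0d
word = 0x14eb1c0d → little-endian bytes:
  [0]=0x0d  [1]=0x1c  [2]=0xeb  [3]=0x14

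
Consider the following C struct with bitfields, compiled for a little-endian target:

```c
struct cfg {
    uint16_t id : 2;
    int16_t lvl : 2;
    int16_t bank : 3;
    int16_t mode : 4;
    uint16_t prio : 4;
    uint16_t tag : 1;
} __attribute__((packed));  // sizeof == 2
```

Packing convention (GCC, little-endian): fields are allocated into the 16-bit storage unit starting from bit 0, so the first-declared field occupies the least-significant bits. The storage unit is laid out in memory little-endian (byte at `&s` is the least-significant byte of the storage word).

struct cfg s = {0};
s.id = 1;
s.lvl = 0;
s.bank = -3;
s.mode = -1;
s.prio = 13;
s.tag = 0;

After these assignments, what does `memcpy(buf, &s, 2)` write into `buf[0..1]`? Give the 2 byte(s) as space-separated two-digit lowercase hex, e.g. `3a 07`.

d1 6f

id (2b) val=1 bits=0x1 at bit 0: 0x0001
lvl (2b) val=0 bits=0x0 at bit 2: 0x0001
bank (3b) val=-3 bits=0x5 at bit 4: 0x0051
mode (4b) val=-1 bits=0xf at bit 7: 0x07d1
prio (4b) val=13 bits=0xd at bit 11: 0x6fd1
tag (1b) val=0 bits=0x0 at bit 15: 0x6fd1
word = 0x6fd1 → little-endian bytes:
  [0]=0xd1  [1]=0x6f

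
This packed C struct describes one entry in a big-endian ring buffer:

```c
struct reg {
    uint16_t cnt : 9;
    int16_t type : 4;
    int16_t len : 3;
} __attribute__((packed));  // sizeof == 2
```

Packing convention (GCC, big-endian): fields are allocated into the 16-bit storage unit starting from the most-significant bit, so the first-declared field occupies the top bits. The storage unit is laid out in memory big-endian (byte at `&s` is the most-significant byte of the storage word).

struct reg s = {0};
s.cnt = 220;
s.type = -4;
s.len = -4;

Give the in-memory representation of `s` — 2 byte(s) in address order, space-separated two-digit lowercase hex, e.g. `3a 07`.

cnt (9b) val=220 bits=0xdc at bit 7: 0x6e00
type (4b) val=-4 bits=0xc at bit 3: 0x6e60
len (3b) val=-4 bits=0x4 at bit 0: 0x6e64
word = 0x6e64 → big-endian bytes:
  [0]=0x6e  [1]=0x64

6e 64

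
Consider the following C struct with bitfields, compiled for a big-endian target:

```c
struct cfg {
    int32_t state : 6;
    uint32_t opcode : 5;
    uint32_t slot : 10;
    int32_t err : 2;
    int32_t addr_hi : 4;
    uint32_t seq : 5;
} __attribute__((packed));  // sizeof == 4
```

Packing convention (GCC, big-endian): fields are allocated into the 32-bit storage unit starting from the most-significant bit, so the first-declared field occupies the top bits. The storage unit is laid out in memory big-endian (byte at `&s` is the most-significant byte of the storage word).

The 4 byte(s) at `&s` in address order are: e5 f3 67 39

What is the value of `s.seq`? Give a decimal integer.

25

[0]=0xe5 [1]=0xf3 [2]=0x67 [3]=0x39 (big-endian) → word 0xe5f36739
state:6 @ bit 26 → (0xe5f36739>>26)&0x3f = 0x39
opcode:5 @ bit 21 → (0xe5f36739>>21)&0x1f = 0xf
slot:10 @ bit 11 → (0xe5f36739>>11)&0x3ff = 0x26c
err:2 @ bit 9 → (0xe5f36739>>9)&0x3 = 0x3
addr_hi:4 @ bit 5 → (0xe5f36739>>5)&0xf = 0x9
seq:5 @ bit 0 → (0xe5f36739>>0)&0x1f = 0x19  ←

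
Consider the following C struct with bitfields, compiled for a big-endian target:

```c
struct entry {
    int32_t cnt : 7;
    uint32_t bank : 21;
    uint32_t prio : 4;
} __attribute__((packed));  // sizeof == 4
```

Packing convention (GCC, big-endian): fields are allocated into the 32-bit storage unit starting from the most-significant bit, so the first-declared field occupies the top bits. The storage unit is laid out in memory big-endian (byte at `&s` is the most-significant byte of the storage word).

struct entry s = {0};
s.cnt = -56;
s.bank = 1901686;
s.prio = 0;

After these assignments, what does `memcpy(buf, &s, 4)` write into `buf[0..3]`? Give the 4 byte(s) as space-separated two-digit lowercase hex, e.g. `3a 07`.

cnt:7 = -56 → 0x48 << 25 → word 0x90000000
bank:21 = 1901686 → 0x1d0476 << 4 → word 0x91d04760
prio:4 = 0 → 0x0 << 0 → word 0x91d04760
word = 0x91d04760 → big-endian bytes:
  [0]=0x91  [1]=0xd0  [2]=0x47  [3]=0x60

91 d0 47 60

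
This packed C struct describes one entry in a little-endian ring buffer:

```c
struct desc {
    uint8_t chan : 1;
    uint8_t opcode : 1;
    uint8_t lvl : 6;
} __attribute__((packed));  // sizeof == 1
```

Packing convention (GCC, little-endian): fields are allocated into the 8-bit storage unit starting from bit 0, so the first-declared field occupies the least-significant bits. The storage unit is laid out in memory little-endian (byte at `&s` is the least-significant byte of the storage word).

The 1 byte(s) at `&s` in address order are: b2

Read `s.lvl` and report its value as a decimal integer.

[0]=0xb2 (little-endian) → word 0xb2
chan:1 @ bit 0 → (0xb2>>0)&0x1 = 0x0
opcode:1 @ bit 1 → (0xb2>>1)&0x1 = 0x1
lvl:6 @ bit 2 → (0xb2>>2)&0x3f = 0x2c  ←

44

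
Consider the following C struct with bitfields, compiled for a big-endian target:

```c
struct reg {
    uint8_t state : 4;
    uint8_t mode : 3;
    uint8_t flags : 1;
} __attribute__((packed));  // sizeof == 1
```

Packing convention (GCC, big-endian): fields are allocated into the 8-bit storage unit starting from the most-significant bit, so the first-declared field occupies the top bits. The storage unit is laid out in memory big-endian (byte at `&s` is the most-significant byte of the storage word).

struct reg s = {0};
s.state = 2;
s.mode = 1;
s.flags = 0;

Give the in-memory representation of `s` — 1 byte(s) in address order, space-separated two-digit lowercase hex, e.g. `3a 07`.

22

state (4b) val=2 bits=0x2 at bit 4: 0x20
mode (3b) val=1 bits=0x1 at bit 1: 0x22
flags (1b) val=0 bits=0x0 at bit 0: 0x22
word = 0x22 → big-endian bytes:
  [0]=0x22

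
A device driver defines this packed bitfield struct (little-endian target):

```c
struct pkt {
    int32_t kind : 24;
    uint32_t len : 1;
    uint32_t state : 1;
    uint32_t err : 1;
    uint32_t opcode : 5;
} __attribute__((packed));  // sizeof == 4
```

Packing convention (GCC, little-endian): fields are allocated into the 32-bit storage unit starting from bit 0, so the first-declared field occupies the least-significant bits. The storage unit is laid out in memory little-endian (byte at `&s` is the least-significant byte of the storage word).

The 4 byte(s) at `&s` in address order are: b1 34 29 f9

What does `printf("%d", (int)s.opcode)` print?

[0]=0xb1 [1]=0x34 [2]=0x29 [3]=0xf9 (little-endian) → word 0xf92934b1
kind:24 @ bit 0 → (0xf92934b1>>0)&0xffffff = 0x2934b1
len:1 @ bit 24 → (0xf92934b1>>24)&0x1 = 0x1
state:1 @ bit 25 → (0xf92934b1>>25)&0x1 = 0x0
err:1 @ bit 26 → (0xf92934b1>>26)&0x1 = 0x0
opcode:5 @ bit 27 → (0xf92934b1>>27)&0x1f = 0x1f  ←

31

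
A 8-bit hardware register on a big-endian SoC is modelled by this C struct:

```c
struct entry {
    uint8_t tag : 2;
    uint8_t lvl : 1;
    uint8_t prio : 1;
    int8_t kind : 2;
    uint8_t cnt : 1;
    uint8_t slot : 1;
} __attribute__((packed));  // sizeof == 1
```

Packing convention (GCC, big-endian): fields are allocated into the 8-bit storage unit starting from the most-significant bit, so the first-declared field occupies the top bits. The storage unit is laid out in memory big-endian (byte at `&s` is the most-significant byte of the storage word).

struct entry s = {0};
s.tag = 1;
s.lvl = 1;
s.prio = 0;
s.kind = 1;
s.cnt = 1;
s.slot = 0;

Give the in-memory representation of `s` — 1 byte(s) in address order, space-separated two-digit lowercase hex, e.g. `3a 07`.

66

tag (2b) val=1 bits=0x1 at bit 6: 0x40
lvl (1b) val=1 bits=0x1 at bit 5: 0x60
prio (1b) val=0 bits=0x0 at bit 4: 0x60
kind (2b) val=1 bits=0x1 at bit 2: 0x64
cnt (1b) val=1 bits=0x1 at bit 1: 0x66
slot (1b) val=0 bits=0x0 at bit 0: 0x66
word = 0x66 → big-endian bytes:
  [0]=0x66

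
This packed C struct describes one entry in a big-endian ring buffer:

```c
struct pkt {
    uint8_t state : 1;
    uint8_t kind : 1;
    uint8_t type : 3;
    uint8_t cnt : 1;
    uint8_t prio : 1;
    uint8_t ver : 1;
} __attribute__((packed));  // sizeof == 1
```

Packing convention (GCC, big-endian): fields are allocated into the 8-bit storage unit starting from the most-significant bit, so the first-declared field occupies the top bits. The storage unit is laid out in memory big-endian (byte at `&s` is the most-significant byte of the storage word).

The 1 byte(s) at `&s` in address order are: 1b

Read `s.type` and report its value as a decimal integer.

3

[0]=0x1b (big-endian) → word 0x1b
state:1 @ bit 7 → (0x1b>>7)&0x1 = 0x0
kind:1 @ bit 6 → (0x1b>>6)&0x1 = 0x0
type:3 @ bit 3 → (0x1b>>3)&0x7 = 0x3  ←
cnt:1 @ bit 2 → (0x1b>>2)&0x1 = 0x0
prio:1 @ bit 1 → (0x1b>>1)&0x1 = 0x1
ver:1 @ bit 0 → (0x1b>>0)&0x1 = 0x1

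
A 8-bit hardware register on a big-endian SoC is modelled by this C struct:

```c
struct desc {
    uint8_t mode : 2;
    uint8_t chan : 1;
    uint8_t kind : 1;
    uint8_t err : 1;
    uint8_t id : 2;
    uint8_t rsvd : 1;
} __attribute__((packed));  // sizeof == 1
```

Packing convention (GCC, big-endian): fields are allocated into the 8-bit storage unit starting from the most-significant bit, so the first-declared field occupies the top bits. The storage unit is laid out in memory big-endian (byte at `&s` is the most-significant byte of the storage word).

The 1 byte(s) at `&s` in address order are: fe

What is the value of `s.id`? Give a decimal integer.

[0]=0xfe (big-endian) → word 0xfe
mode [6+:2] = (word>>6) & 0x3 = 3
chan [5+:1] = (word>>5) & 0x1 = 1
kind [4+:1] = (word>>4) & 0x1 = 1
err [3+:1] = (word>>3) & 0x1 = 1
id [1+:2] = (word>>1) & 0x3 = 3  ←
rsvd [0+:1] = (word>>0) & 0x1 = 0

3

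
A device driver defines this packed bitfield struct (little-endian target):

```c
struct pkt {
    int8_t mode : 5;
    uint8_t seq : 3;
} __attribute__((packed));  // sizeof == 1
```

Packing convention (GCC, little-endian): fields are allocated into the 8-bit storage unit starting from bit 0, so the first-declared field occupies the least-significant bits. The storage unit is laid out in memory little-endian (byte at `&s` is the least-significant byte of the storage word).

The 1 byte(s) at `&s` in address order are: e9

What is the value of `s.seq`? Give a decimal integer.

[0]=0xe9 (little-endian) → word 0xe9
mode [0+:5] = (word>>0) & 0x1f = 9
seq [5+:3] = (word>>5) & 0x7 = 7  ←

7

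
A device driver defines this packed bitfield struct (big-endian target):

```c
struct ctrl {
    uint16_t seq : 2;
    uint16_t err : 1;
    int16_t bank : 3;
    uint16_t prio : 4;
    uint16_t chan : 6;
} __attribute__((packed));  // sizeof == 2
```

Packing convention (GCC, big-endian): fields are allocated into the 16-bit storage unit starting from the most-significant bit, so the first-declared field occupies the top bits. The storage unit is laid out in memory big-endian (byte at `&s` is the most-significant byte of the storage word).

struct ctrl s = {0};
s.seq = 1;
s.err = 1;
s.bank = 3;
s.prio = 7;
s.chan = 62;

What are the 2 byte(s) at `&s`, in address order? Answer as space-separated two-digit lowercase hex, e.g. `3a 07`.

seq:2 = 1 → 0x1 << 14 → word 0x4000
err:1 = 1 → 0x1 << 13 → word 0x6000
bank:3 = 3 → 0x3 << 10 → word 0x6c00
prio:4 = 7 → 0x7 << 6 → word 0x6dc0
chan:6 = 62 → 0x3e << 0 → word 0x6dfe
word = 0x6dfe → big-endian bytes:
  [0]=0x6d  [1]=0xfe

6d fe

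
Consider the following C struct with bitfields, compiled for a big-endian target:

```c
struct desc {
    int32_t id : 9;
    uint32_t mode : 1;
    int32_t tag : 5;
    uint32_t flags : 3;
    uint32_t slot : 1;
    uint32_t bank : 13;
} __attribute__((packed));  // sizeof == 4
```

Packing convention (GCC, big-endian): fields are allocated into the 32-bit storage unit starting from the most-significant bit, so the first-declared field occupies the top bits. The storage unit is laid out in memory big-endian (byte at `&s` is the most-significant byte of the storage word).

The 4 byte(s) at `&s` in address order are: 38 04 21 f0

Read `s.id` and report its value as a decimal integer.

[0]=0x38 [1]=0x04 [2]=0x21 [3]=0xf0 (big-endian) → word 0x380421f0
id:9 @ bit 23 → (0x380421f0>>23)&0x1ff = 0x70  ←
mode:1 @ bit 22 → (0x380421f0>>22)&0x1 = 0x0
tag:5 @ bit 17 → (0x380421f0>>17)&0x1f = 0x2
flags:3 @ bit 14 → (0x380421f0>>14)&0x7 = 0x0
slot:1 @ bit 13 → (0x380421f0>>13)&0x1 = 0x1
bank:13 @ bit 0 → (0x380421f0>>0)&0x1fff = 0x1f0
id signed 9b, MSB=0: value = 112

112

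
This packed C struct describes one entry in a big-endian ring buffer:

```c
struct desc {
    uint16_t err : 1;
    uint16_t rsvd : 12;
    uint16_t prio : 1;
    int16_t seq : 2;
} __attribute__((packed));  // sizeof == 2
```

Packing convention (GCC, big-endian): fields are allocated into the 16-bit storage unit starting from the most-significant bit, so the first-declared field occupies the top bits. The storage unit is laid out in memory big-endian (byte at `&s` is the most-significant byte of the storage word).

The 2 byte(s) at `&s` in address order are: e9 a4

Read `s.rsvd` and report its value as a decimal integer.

3380

[0]=0xe9 [1]=0xa4 (big-endian) → word 0xe9a4
err [15+:1] = (word>>15) & 0x1 = 1
rsvd [3+:12] = (word>>3) & 0xfff = 3380  ←
prio [2+:1] = (word>>2) & 0x1 = 1
seq [0+:2] = (word>>0) & 0x3 = 0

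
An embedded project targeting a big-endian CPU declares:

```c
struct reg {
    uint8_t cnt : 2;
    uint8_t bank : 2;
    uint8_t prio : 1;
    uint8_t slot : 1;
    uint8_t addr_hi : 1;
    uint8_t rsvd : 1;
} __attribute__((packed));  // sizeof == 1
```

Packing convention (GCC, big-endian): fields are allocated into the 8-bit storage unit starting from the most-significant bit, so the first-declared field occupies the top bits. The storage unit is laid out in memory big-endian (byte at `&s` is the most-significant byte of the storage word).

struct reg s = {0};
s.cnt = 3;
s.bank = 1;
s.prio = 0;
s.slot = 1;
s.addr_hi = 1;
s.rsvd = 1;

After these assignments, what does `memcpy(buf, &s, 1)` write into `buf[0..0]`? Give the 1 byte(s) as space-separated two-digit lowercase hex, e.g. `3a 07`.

d7

cnt:2 = 3 → 0x3 << 6 → word 0xc0
bank:2 = 1 → 0x1 << 4 → word 0xd0
prio:1 = 0 → 0x0 << 3 → word 0xd0
slot:1 = 1 → 0x1 << 2 → word 0xd4
addr_hi:1 = 1 → 0x1 << 1 → word 0xd6
rsvd:1 = 1 → 0x1 << 0 → word 0xd7
word = 0xd7 → big-endian bytes:
  [0]=0xd7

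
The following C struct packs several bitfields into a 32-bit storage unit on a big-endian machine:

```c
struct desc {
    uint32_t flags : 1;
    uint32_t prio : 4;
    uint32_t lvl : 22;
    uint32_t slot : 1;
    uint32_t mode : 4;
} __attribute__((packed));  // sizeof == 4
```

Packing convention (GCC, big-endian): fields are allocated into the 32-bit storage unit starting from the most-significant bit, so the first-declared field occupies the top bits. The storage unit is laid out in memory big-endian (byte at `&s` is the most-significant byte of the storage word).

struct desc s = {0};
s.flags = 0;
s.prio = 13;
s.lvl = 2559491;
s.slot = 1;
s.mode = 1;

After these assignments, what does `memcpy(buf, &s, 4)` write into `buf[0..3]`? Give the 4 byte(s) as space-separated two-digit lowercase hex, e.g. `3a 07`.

6c e1 c0 71

[31+:1] flags=0 & 0x1 = 0x0; word=0x00000000
[27+:4] prio=13 & 0xf = 0xd; word=0x68000000
[5+:22] lvl=2559491 & 0x3fffff = 0x270e03; word=0x6ce1c060
[4+:1] slot=1 & 0x1 = 0x1; word=0x6ce1c070
[0+:4] mode=1 & 0xf = 0x1; word=0x6ce1c071
word = 0x6ce1c071 → big-endian bytes:
  [0]=0x6c  [1]=0xe1  [2]=0xc0  [3]=0x71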